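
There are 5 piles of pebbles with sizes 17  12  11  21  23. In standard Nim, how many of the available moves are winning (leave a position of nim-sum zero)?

3

In binary:
  10001  (17)
  01100  (12)
  01011  (11)
  10101  (21)
  10111  (23)
  -----
  10100  (20)
The overall nim-sum is X = 20. A pile of size p has a winning move iff p XOR X < p (reduce it to p XOR X).
  17: 17 XOR 20 = 5 < 17 — winning move (to 5).
  12: 12 XOR 20 = 24 ≥ 12 — no move.
  11: 11 XOR 20 = 31 ≥ 11 — no move.
  21: 21 XOR 20 = 1 < 21 — winning move (to 1).
  23: 23 XOR 20 = 3 < 23 — winning move (to 3).
That gives 3 winning moves.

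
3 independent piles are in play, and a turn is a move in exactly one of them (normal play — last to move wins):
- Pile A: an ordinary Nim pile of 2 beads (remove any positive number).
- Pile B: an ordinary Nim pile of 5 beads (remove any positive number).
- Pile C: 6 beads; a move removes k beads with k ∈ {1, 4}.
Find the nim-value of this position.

Pile A is a plain Nim pile of size 2, so its Grundy value is 2.
Pile B is a plain Nim pile of size 5, so its Grundy value is 5.
Grundy values for pile C (subtraction set {1, 4}):
k:     0  1  2  3  4  5  6
g(k):  0  1  0  1  2  0  1
So g(6) = 1.
By the Sprague-Grundy theorem, the Grundy value of a sum of independent games is the XOR of the component values.
Combined value = 2 XOR 5 XOR 1 = 6.

6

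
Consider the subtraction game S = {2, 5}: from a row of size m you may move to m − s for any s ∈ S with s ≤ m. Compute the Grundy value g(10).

1

Compute g(0), g(1), … for moves {2, 5}:
k:     0  1  2  3  4  5  6  7  8  9 10
g(k):  0  0  1  1  0  2  1  0  0  1  1
So g(10) = 1.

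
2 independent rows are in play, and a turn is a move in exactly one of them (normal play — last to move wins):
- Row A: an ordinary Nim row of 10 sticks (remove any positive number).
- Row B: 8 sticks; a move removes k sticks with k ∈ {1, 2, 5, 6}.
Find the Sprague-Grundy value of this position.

Row A is a plain Nim row of size 10, so its Grundy value is 10.
For row B, compute g(0), g(1), … with moves {1, 2, 5, 6}:
g(0) = mex{} = 0
g(1) = mex{0} = 1
g(2) = mex{0,1} = 2
g(3) = mex{1,2} = 0
g(4) = mex{0,2} = 1
g(5) = mex{0,1} = 2
g(6) = mex{0,1,2} = 3
g(7) = mex{1,2,3} = 0
g(8) = mex{0,2,3} = 1
So g(8) = 1.
By the Sprague-Grundy theorem, the Grundy value of a sum of independent games is the XOR of the component values.
Combined value = 10 XOR 1 = 11.

11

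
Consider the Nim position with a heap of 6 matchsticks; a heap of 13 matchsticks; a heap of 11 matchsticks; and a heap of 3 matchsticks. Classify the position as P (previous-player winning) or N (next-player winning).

N-position

Bitwise XOR of the heap sizes:
  0110  (6)
  1101  (13)
  1011  (11)
  0011  (3)
  ----
  0011  (3)
The nim-sum is 3 ≠ 0, so this is an N-position: the player to move can win.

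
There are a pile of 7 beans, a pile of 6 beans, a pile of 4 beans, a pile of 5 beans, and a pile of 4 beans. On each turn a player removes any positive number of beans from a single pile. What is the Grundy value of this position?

4

Write each in binary and XOR column by column:
  111  (7)
  110  (6)
  100  (4)
  101  (5)
  100  (4)
  ---
  100  (4)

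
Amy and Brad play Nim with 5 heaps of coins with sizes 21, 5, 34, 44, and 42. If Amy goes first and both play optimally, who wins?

Write each in binary and XOR column by column:
  010101  (21)
  000101  (5)
  100010  (34)
  101100  (44)
  101010  (42)
  ------
  110100  (52)
The nim-sum is 52 ≠ 0, so this is an N-position: the player to move can win; Amy has a winning move.

Amy wins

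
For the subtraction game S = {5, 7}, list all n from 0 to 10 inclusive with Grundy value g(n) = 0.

0, 1, 2, 3, 4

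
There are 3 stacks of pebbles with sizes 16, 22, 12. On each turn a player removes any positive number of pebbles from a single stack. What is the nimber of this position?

10

Write each in binary and XOR column by column:
  10000  (16)
  10110  (22)
  01100  (12)
  -----
  01010  (10)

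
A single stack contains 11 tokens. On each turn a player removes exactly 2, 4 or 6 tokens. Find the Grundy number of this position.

1

Compute g(0), g(1), … for moves {2, 4, 6}:
g(0) = mex{} = 0
g(1) = mex{} = 0
g(2) = mex{0} = 1
g(3) = mex{0} = 1
g(4) = mex{0,1} = 2
g(5) = mex{0,1} = 2
g(6) = mex{0,1,2} = 3
g(7) = mex{0,1,2} = 3
g(8) = mex{1,2,3} = 0
g(9) = mex{1,2,3} = 0
g(10) = mex{0,2,3} = 1
g(11) = mex{0,2,3} = 1
So g(11) = 1.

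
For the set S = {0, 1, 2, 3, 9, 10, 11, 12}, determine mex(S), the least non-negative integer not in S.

4

The values 0, 1, 2, 3 are all present; 4 is the first non-negative integer missing from the set.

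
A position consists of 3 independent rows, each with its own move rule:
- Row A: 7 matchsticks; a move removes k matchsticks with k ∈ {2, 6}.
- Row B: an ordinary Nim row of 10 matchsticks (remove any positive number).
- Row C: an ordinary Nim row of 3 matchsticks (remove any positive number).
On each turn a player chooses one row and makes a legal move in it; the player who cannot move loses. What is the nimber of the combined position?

8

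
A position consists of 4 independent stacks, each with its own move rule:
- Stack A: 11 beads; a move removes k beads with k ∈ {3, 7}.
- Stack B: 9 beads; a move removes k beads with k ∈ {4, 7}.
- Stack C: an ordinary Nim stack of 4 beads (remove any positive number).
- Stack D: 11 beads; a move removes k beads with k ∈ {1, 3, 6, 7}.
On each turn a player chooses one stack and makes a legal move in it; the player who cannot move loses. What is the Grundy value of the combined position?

Build the Grundy sequence for stack A with g(k) = mex{g(k−s) : s ∈ {3, 7}, s ≤ k}:
k:     0  1  2  3  4  5  6  7  8  9 10 11
g(k):  0  0  0  1  1  1  0  2  2  1  0  0
So g(11) = 0.
Grundy values for stack B (subtraction set {4, 7}):
g(0) = mex{} = 0
g(1) = mex{} = 0
g(2) = mex{} = 0
g(3) = mex{} = 0
g(4) = mex{0} = 1
g(5) = mex{0} = 1
g(6) = mex{0} = 1
g(7) = mex{0} = 1
g(8) = mex{0,1} = 2
g(9) = mex{0,1} = 2
So g(9) = 2.
Stack C is a plain Nim stack of size 4, so its Grundy value is 4.
Grundy values for stack D (subtraction set {1, 3, 6, 7}):
k:     0  1  2  3  4  5  6  7  8  9 10 11
g(k):  0  1  0  1  0  1  2  3  2  3  2  3
So g(11) = 3.
The value of a disjunctive sum is the nim-sum of the parts.
Combined value = 0 XOR 2 XOR 4 XOR 3 = 5.

5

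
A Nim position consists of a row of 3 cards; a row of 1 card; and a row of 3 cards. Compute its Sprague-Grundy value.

Nim-sum: 3 ^ 1 ^ 3 = 1.

1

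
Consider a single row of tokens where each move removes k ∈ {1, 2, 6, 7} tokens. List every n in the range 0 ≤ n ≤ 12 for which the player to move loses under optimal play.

Build the Grundy sequence with g(k) = mex{g(k−s) : s ∈ {1, 2, 6, 7}, s ≤ k}:
k:     0  1  2  3  4  5  6  7  8  9 10 11 12
g(k):  0  1  2  0  1  2  3  4  0  1  2  0  1
The P-positions (g = 0) in 0..12 are 0, 3, 8, 11.

0, 3, 8, 11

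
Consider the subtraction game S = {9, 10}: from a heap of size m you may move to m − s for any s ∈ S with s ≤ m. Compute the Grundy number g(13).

Compute g(0), g(1), … for moves {9, 10}:
k:     0  1  2  3  4  5  6  7  8  9 10 11 12 13
g(k):  0  0  0  0  0  0  0  0  0  1  1  1  1  1
So g(13) = 1.

1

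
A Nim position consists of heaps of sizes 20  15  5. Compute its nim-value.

30

Compute the nim-sum pairwise:
20 ⊕ 15 = 27
27 ⊕ 5 = 30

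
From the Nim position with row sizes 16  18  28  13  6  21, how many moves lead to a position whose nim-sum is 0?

In binary:
  10000  (16)
  10010  (18)
  11100  (28)
  01101  (13)
  00110  (6)
  10101  (21)
  -----
  00000  (0)
The nim-sum is already 0, so every move leaves a nonzero nim-sum — there are no winning moves.

0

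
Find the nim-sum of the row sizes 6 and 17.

23

Compute the nim-sum pairwise:
6 ^ 17 = 23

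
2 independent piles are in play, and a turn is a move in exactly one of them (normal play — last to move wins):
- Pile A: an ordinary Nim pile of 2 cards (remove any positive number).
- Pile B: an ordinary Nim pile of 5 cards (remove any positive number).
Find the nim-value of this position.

Pile A is a plain Nim pile of size 2, so its Grundy value is 2.
Pile B is a plain Nim pile of size 5, so its Grundy value is 5.
By the Sprague-Grundy theorem, the Grundy value of a sum of independent games is the XOR of the component values.
Combined value = 2 XOR 5 = 7.

7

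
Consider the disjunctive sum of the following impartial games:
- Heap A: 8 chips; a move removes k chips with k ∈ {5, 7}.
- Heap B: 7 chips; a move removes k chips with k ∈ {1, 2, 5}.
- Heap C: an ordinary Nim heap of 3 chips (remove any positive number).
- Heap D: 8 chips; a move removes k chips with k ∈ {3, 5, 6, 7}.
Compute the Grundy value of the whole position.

Grundy values for heap A (subtraction set {5, 7}):
g(0) = mex{} = 0
g(1) = mex{} = 0
g(2) = mex{} = 0
g(3) = mex{} = 0
g(4) = mex{} = 0
g(5) = mex{0} = 1
g(6) = mex{0} = 1
g(7) = mex{0} = 1
g(8) = mex{0} = 1
So g(8) = 1.
For heap B, compute g(0), g(1), … with moves {1, 2, 5}:
g(0) = mex{} = 0
g(1) = mex{0} = 1
g(2) = mex{0,1} = 2
g(3) = mex{1,2} = 0
g(4) = mex{0,2} = 1
g(5) = mex{0,1} = 2
g(6) = mex{1,2} = 0
g(7) = mex{0,2} = 1
So g(7) = 1.
Heap C is a plain Nim heap of size 3, so its Grundy value is 3.
Build the Grundy sequence for heap D with g(k) = mex{g(k−s) : s ∈ {3, 5, 6, 7}, s ≤ k}:
g(0) = mex{} = 0
g(1) = mex{} = 0
g(2) = mex{} = 0
g(3) = mex{0} = 1
g(4) = mex{0} = 1
g(5) = mex{0} = 1
g(6) = mex{0,1} = 2
g(7) = mex{0,1} = 2
g(8) = mex{0,1} = 2
So g(8) = 2.
The value of a disjunctive sum is the nim-sum of the parts.
Combined value = 1 XOR 1 XOR 3 XOR 2 = 1.

1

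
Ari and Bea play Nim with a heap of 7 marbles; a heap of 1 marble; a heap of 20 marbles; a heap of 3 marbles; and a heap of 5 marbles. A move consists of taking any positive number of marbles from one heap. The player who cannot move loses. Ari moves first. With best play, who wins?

Nim-sum: 7 XOR 1 XOR 20 XOR 3 XOR 5 = 20.
The nim-sum is 20 ≠ 0, so this is an N-position: the player to move can win; Ari has a winning move.

Ari wins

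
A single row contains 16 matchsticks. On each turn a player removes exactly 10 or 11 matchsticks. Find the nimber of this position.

1

Compute g(0), g(1), … for moves {10, 11}:
k:     0  1  2  3  4  5  6  7  8  9 10 11 12 13 14 15 16
g(k):  0  0  0  0  0  0  0  0  0  0  1  1  1  1  1  1  1
So g(16) = 1.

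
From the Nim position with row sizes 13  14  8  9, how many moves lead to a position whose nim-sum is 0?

Nim-sum: 13 ^ 14 ^ 8 ^ 9 = 2.
The overall nim-sum is X = 2. A row of size p has a winning move iff p XOR X < p (reduce it to p XOR X).
  13: 13 XOR 2 = 15 ≥ 13 — no move.
  14: 14 XOR 2 = 12 < 14 — winning move (to 12).
  8: 8 XOR 2 = 10 ≥ 8 — no move.
  9: 9 XOR 2 = 11 ≥ 9 — no move.
That gives 1 winning move.

1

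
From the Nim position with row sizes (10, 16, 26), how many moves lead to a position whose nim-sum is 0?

0

Bitwise XOR of the heap sizes:
  01010  (10)
  10000  (16)
  11010  (26)
  -----
  00000  (0)
The nim-sum is already 0, so every move leaves a nonzero nim-sum — there are no winning moves.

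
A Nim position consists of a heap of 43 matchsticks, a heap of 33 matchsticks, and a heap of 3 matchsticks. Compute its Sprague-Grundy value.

9

Compute the nim-sum pairwise:
43 ⊕ 33 = 10
10 ⊕ 3 = 9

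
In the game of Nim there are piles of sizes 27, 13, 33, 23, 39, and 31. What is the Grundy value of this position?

Write each in binary and XOR column by column:
  011011  (27)
  001101  (13)
  100001  (33)
  010111  (23)
  100111  (39)
  011111  (31)
  ------
  011000  (24)

24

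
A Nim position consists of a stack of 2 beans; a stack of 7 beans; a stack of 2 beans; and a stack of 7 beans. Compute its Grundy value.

Compute the nim-sum pairwise:
2 ^ 7 = 5
5 ^ 2 = 7
7 ^ 7 = 0

0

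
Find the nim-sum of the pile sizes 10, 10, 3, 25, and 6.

28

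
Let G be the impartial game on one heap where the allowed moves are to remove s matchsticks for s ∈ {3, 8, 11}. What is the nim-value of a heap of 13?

Compute g(0), g(1), … for moves {3, 8, 11}:
g(0) = mex{} = 0
g(1) = mex{} = 0
g(2) = mex{} = 0
g(3) = mex{0} = 1
g(4) = mex{0} = 1
g(5) = mex{0} = 1
g(6) = mex{1} = 0
g(7) = mex{1} = 0
g(8) = mex{0,1} = 2
g(9) = mex{0} = 1
g(10) = mex{0} = 1
g(11) = mex{0,1,2} = 3
g(12) = mex{0,1} = 2
g(13) = mex{0,1} = 2
So g(13) = 2.

2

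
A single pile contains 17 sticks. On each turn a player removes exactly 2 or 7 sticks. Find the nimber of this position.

2

Build the Grundy sequence with g(k) = mex{g(k−s) : s ∈ {2, 7}, s ≤ k}:
k:     0  1  2  3  4  5  6  7  8  9 10 11 12 13 14 15 16 17
g(k):  0  0  1  1  0  0  1  1  2  0  0  1  1  0  0  1  1  2
So g(17) = 2.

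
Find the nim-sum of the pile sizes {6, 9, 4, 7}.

12

Nim-sum: 6 ⊕ 9 ⊕ 4 ⊕ 7 = 12.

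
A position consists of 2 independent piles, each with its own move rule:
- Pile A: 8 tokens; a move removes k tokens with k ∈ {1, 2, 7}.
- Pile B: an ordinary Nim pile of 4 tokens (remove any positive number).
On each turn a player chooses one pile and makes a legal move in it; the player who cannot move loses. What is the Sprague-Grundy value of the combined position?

6

Grundy values for pile A (subtraction set {1, 2, 7}):
g(0) = mex{} = 0
g(1) = mex{0} = 1
g(2) = mex{0,1} = 2
g(3) = mex{1,2} = 0
g(4) = mex{0,2} = 1
g(5) = mex{0,1} = 2
g(6) = mex{1,2} = 0
g(7) = mex{0,2} = 1
g(8) = mex{0,1} = 2
So g(8) = 2.
Pile B is a plain Nim pile of size 4, so its Grundy value is 4.
By the Sprague-Grundy theorem, the Grundy value of a sum of independent games is the XOR of the component values.
Combined value = 2 XOR 4 = 6.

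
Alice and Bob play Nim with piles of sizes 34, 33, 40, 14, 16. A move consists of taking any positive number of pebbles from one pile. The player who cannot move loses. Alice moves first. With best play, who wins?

Nim-sum: 34 XOR 33 XOR 40 XOR 14 XOR 16 = 53.
The nim-sum is 53 ≠ 0, so this is an N-position: the player to move can win; Alice has a winning move.

Alice wins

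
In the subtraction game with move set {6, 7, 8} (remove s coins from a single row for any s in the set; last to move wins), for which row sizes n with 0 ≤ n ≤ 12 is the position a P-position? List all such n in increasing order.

Grundy values for subtraction set {6, 7, 8}:
g(0) = mex{} = 0
g(1) = mex{} = 0
g(2) = mex{} = 0
g(3) = mex{} = 0
g(4) = mex{} = 0
g(5) = mex{} = 0
g(6) = mex{0} = 1
g(7) = mex{0} = 1
g(8) = mex{0} = 1
g(9) = mex{0} = 1
g(10) = mex{0} = 1
g(11) = mex{0} = 1
g(12) = mex{0,1} = 2
The P-positions (g = 0) in 0..12 are 0, 1, 2, 3, 4, 5.

0, 1, 2, 3, 4, 5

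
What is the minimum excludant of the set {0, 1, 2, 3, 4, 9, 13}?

5

The values 0, 1, 2, 3, 4 are all present; 5 is the first non-negative integer missing from the set.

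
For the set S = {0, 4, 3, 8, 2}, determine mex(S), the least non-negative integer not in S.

1

0 is in the set but 1 is not, so the mex is 1.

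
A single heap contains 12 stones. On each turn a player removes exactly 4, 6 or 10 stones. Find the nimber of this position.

Build the Grundy sequence with g(k) = mex{g(k−s) : s ∈ {4, 6, 10}, s ≤ k}:
k:     0  1  2  3  4  5  6  7  8  9 10 11 12
g(k):  0  0  0  0  1  1  1  1  2  2  2  2  3
So g(12) = 3.

3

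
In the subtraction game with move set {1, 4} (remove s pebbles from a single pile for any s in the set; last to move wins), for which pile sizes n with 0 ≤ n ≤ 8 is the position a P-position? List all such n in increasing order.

0, 2, 5, 7

Grundy values for subtraction set {1, 4}:
k:     0  1  2  3  4  5  6  7  8
g(k):  0  1  0  1  2  0  1  0  1
The P-positions (g = 0) in 0..8 are 0, 2, 5, 7.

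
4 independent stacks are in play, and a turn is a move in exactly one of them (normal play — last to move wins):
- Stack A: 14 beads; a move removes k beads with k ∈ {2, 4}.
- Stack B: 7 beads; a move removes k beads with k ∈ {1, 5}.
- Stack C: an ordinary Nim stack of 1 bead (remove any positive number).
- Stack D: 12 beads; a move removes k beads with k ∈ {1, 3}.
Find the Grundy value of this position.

1

Build the Grundy sequence for stack A with g(k) = mex{g(k−s) : s ∈ {2, 4}, s ≤ k}:
k:     0  1  2  3  4  5  6  7  8  9 10 11 12 13 14
g(k):  0  0  1  1  2  2  0  0  1  1  2  2  0  0  1
So g(14) = 1.
Grundy values for stack B (subtraction set {1, 5}):
k:     0  1  2  3  4  5  6  7
g(k):  0  1  0  1  0  1  0  1
So g(7) = 1.
Stack C is a plain Nim stack of size 1, so its Grundy value is 1.
Grundy values for stack D (subtraction set {1, 3}):
g(0) = mex{} = 0
g(1) = mex{0} = 1
g(2) = mex{1} = 0
g(3) = mex{0} = 1
g(4) = mex{1} = 0
g(5) = mex{0} = 1
g(6) = mex{1} = 0
g(7) = mex{0} = 1
g(8) = mex{1} = 0
g(9) = mex{0} = 1
g(10) = mex{1} = 0
g(11) = mex{0} = 1
g(12) = mex{1} = 0
So g(12) = 0.
The value of a disjunctive sum is the nim-sum of the parts.
Combined value = 1 XOR 1 XOR 1 XOR 0 = 1.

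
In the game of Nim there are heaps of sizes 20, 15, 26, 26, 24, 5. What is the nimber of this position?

6

Compute the nim-sum pairwise:
20 XOR 15 = 27
27 XOR 26 = 1
1 XOR 26 = 27
27 XOR 24 = 3
3 XOR 5 = 6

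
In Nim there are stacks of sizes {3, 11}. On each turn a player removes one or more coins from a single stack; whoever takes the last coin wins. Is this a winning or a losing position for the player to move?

In binary:
  0011  (3)
  1011  (11)
  ----
  1000  (8)
The nim-sum is 8 ≠ 0, so this is an N-position: the player to move can win.

Winning position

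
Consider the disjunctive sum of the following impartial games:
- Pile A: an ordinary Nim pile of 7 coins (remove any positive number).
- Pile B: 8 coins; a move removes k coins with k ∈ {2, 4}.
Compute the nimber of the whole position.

6

Pile A is a plain Nim pile of size 7, so its Grundy value is 7.
Build the Grundy sequence for pile B with g(k) = mex{g(k−s) : s ∈ {2, 4}, s ≤ k}:
k:     0  1  2  3  4  5  6  7  8
g(k):  0  0  1  1  2  2  0  0  1
So g(8) = 1.
By the Sprague-Grundy theorem, the Grundy value of a sum of independent games is the XOR of the component values.
Combined value = 7 XOR 1 = 6.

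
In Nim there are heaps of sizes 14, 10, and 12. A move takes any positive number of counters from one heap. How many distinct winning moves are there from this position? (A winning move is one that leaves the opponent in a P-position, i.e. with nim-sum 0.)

3

Compute the nim-sum pairwise:
14 ⊕ 10 = 4
4 ⊕ 12 = 8
The overall nim-sum is X = 8. A heap of size p has a winning move iff p XOR X < p (reduce it to p XOR X).
  14: 14 XOR 8 = 6 < 14 — winning move (to 6).
  10: 10 XOR 8 = 2 < 10 — winning move (to 2).
  12: 12 XOR 8 = 4 < 12 — winning move (to 4).
That gives 3 winning moves.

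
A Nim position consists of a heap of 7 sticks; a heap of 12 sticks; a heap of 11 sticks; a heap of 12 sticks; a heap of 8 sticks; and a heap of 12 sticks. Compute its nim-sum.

8

Compute the nim-sum pairwise:
7 ^ 12 = 11
11 ^ 11 = 0
0 ^ 12 = 12
12 ^ 8 = 4
4 ^ 12 = 8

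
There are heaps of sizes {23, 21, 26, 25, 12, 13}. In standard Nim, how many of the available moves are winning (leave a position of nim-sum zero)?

Bitwise XOR of the heap sizes:
  10111  (23)
  10101  (21)
  11010  (26)
  11001  (25)
  01100  (12)
  01101  (13)
  -----
  00000  (0)
The nim-sum is already 0, so every move leaves a nonzero nim-sum — there are no winning moves.

0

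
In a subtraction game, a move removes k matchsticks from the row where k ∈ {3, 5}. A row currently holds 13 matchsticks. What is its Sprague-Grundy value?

Compute g(0), g(1), … for moves {3, 5}:
g(0) = mex{} = 0
g(1) = mex{} = 0
g(2) = mex{} = 0
g(3) = mex{0} = 1
g(4) = mex{0} = 1
g(5) = mex{0} = 1
g(6) = mex{0,1} = 2
g(7) = mex{0,1} = 2
g(8) = mex{1} = 0
g(9) = mex{1,2} = 0
g(10) = mex{1,2} = 0
g(11) = mex{0,2} = 1
g(12) = mex{0,2} = 1
g(13) = mex{0} = 1
So g(13) = 1.

1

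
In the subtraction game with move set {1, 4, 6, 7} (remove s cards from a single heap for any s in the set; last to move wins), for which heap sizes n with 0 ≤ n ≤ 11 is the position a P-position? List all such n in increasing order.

0, 2, 5, 10

Compute g(0), g(1), … for moves {1, 4, 6, 7}:
g(0) = mex{} = 0
g(1) = mex{0} = 1
g(2) = mex{1} = 0
g(3) = mex{0} = 1
g(4) = mex{0,1} = 2
g(5) = mex{1,2} = 0
g(6) = mex{0} = 1
g(7) = mex{0,1} = 2
g(8) = mex{0,1,2} = 3
g(9) = mex{0,1,3} = 2
g(10) = mex{1,2} = 0
g(11) = mex{0,2} = 1
The P-positions (g = 0) in 0..11 are 0, 2, 5, 10.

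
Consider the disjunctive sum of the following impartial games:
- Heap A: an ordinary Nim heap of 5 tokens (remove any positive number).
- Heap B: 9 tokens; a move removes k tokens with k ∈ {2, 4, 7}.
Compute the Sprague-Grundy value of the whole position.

Heap A is a plain Nim heap of size 5, so its Grundy value is 5.
For heap B, compute g(0), g(1), … with moves {2, 4, 7}:
k:     0  1  2  3  4  5  6  7  8  9
g(k):  0  0  1  1  2  2  0  3  1  0
So g(9) = 0.
By the Sprague-Grundy theorem, the Grundy value of a sum of independent games is the XOR of the component values.
Combined value = 5 ⊕ 0 = 5.

5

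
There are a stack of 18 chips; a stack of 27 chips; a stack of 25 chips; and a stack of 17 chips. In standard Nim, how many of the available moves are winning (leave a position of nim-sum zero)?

Bitwise XOR of the heap sizes:
  10010  (18)
  11011  (27)
  11001  (25)
  10001  (17)
  -----
  00001  (1)
The overall nim-sum is X = 1. A stack of size p has a winning move iff p XOR X < p (reduce it to p XOR X).
  18: 18 XOR 1 = 19 ≥ 18 — no move.
  27: 27 XOR 1 = 26 < 27 — winning move (to 26).
  25: 25 XOR 1 = 24 < 25 — winning move (to 24).
  17: 17 XOR 1 = 16 < 17 — winning move (to 16).
That gives 3 winning moves.

3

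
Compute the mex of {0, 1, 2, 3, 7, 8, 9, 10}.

The values 0, 1, 2, 3 are all present; 4 is the first non-negative integer missing from the set.

4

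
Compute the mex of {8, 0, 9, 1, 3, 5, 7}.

2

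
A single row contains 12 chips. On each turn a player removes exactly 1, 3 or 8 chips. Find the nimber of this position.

1

Build the Grundy sequence with g(k) = mex{g(k−s) : s ∈ {1, 3, 8}, s ≤ k}:
k:     0  1  2  3  4  5  6  7  8  9 10 11 12
g(k):  0  1  0  1  0  1  0  1  2  3  2  0  1
So g(12) = 1.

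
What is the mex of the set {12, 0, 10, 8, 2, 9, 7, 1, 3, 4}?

5

The values 0, 1, 2, 3, 4 are all present; 5 is the first non-negative integer missing from the set.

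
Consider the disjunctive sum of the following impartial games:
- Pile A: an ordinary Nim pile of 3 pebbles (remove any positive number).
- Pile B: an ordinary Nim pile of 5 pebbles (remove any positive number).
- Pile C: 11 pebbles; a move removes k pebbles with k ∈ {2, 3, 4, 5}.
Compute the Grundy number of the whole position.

4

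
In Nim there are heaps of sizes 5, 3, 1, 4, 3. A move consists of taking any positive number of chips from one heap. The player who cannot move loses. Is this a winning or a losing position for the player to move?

Losing position

Compute the nim-sum pairwise:
5 XOR 3 = 6
6 XOR 1 = 7
7 XOR 4 = 3
3 XOR 3 = 0
The nim-sum is 0, so this is a P-position: the player to move is in a losing position under optimal play.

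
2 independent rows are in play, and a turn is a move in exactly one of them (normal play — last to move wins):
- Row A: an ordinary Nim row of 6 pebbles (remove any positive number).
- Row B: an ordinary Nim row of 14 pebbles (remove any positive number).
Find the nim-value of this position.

8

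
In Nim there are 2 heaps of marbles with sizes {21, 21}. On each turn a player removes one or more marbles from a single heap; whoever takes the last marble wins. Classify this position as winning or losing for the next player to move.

Losing position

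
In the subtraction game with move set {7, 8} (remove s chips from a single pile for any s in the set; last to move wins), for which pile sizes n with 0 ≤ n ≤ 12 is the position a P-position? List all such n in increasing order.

0, 1, 2, 3, 4, 5, 6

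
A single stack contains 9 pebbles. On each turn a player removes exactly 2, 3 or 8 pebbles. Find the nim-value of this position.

2

Build the Grundy sequence with g(k) = mex{g(k−s) : s ∈ {2, 3, 8}, s ≤ k}:
g(0) = mex{} = 0
g(1) = mex{} = 0
g(2) = mex{0} = 1
g(3) = mex{0} = 1
g(4) = mex{0,1} = 2
g(5) = mex{1} = 0
g(6) = mex{1,2} = 0
g(7) = mex{0,2} = 1
g(8) = mex{0} = 1
g(9) = mex{0,1} = 2
So g(9) = 2.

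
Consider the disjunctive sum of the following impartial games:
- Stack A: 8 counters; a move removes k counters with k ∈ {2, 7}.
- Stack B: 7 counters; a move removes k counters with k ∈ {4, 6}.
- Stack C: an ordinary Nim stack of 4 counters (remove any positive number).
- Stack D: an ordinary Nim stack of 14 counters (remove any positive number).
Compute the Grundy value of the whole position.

9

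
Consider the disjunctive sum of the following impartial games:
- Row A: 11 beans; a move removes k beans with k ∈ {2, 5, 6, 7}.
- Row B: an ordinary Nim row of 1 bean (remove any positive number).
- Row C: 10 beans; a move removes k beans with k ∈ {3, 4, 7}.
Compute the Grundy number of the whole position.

For row A, compute g(0), g(1), … with moves {2, 5, 6, 7}:
k:     0  1  2  3  4  5  6  7  8  9 10 11
g(k):  0  0  1  1  0  2  1  3  2  2  3  3
So g(11) = 3.
Row B is a plain Nim row of size 1, so its Grundy value is 1.
For row C, compute g(0), g(1), … with moves {3, 4, 7}:
g(0) = mex{} = 0
g(1) = mex{} = 0
g(2) = mex{} = 0
g(3) = mex{0} = 1
g(4) = mex{0} = 1
g(5) = mex{0} = 1
g(6) = mex{0,1} = 2
g(7) = mex{0,1} = 2
g(8) = mex{0,1} = 2
g(9) = mex{0,1,2} = 3
g(10) = mex{1,2} = 0
So g(10) = 0.
By the Sprague-Grundy theorem, the Grundy value of a sum of independent games is the XOR of the component values.
Combined value = 3 ⊕ 1 ⊕ 0 = 2.

2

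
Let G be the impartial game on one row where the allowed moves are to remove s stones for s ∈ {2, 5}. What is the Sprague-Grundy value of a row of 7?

Build the Grundy sequence with g(k) = mex{g(k−s) : s ∈ {2, 5}, s ≤ k}:
k:     0  1  2  3  4  5  6  7
g(k):  0  0  1  1  0  2  1  0
So g(7) = 0.

0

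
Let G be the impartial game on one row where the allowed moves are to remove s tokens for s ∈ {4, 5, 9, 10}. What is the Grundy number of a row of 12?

3

Grundy values for subtraction set {4, 5, 9, 10}:
g(0) = mex{} = 0
g(1) = mex{} = 0
g(2) = mex{} = 0
g(3) = mex{} = 0
g(4) = mex{0} = 1
g(5) = mex{0} = 1
g(6) = mex{0} = 1
g(7) = mex{0} = 1
g(8) = mex{0,1} = 2
g(9) = mex{0,1} = 2
g(10) = mex{0,1} = 2
g(11) = mex{0,1} = 2
g(12) = mex{0,1,2} = 3
So g(12) = 3.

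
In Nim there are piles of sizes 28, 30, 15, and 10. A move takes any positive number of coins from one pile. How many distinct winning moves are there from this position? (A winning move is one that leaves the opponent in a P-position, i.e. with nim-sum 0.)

3

Compute the nim-sum pairwise:
28 XOR 30 = 2
2 XOR 15 = 13
13 XOR 10 = 7
The overall nim-sum is X = 7. A pile of size p has a winning move iff p XOR X < p (reduce it to p XOR X).
  28: 28 XOR 7 = 27 < 28 — winning move (to 27).
  30: 30 XOR 7 = 25 < 30 — winning move (to 25).
  15: 15 XOR 7 = 8 < 15 — winning move (to 8).
  10: 10 XOR 7 = 13 ≥ 10 — no move.
That gives 3 winning moves.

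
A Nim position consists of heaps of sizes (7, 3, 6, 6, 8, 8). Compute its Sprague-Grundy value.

4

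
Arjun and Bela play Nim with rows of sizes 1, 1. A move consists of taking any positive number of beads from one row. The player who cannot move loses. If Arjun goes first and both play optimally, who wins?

Bela wins

Nim-sum: 1 ^ 1 = 0.
The nim-sum is 0, so this is a P-position: the player to move is in a losing position under optimal play; Arjun is about to move from it and so loses — Bela wins.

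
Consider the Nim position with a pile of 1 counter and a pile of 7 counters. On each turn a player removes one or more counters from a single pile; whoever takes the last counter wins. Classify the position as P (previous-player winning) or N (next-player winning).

Compute the nim-sum pairwise:
1 ^ 7 = 6
The nim-sum is 6 ≠ 0, so this is an N-position: the player to move can win.

N-position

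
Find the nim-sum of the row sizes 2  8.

10

Bitwise XOR of the heap sizes:
  0010  (2)
  1000  (8)
  ----
  1010  (10)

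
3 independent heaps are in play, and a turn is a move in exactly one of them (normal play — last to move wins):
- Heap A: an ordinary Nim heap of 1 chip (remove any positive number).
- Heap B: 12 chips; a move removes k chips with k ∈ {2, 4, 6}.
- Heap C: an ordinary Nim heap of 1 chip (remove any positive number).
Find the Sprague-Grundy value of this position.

Heap A is a plain Nim heap of size 1, so its Grundy value is 1.
Grundy values for heap B (subtraction set {2, 4, 6}):
k:     0  1  2  3  4  5  6  7  8  9 10 11 12
g(k):  0  0  1  1  2  2  3  3  0  0  1  1  2
So g(12) = 2.
Heap C is a plain Nim heap of size 1, so its Grundy value is 1.
By the Sprague-Grundy theorem, the Grundy value of a sum of independent games is the XOR of the component values.
Combined value = 1 XOR 2 XOR 1 = 2.

2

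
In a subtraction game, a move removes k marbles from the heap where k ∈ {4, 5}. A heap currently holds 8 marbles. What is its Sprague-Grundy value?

Build the Grundy sequence with g(k) = mex{g(k−s) : s ∈ {4, 5}, s ≤ k}:
g(0) = mex{} = 0
g(1) = mex{} = 0
g(2) = mex{} = 0
g(3) = mex{} = 0
g(4) = mex{0} = 1
g(5) = mex{0} = 1
g(6) = mex{0} = 1
g(7) = mex{0} = 1
g(8) = mex{0,1} = 2
So g(8) = 2.

2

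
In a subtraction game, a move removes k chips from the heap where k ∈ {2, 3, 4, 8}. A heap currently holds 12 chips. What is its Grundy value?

Build the Grundy sequence with g(k) = mex{g(k−s) : s ∈ {2, 3, 4, 8}, s ≤ k}:
g(0) = mex{} = 0
g(1) = mex{} = 0
g(2) = mex{0} = 1
g(3) = mex{0} = 1
g(4) = mex{0,1} = 2
g(5) = mex{0,1} = 2
g(6) = mex{1,2} = 0
g(7) = mex{1,2} = 0
g(8) = mex{0,2} = 1
g(9) = mex{0,2} = 1
g(10) = mex{0,1} = 2
g(11) = mex{0,1} = 2
g(12) = mex{1,2} = 0
So g(12) = 0.

0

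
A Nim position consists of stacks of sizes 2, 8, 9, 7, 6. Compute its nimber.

2

Compute the nim-sum pairwise:
2 ^ 8 = 10
10 ^ 9 = 3
3 ^ 7 = 4
4 ^ 6 = 2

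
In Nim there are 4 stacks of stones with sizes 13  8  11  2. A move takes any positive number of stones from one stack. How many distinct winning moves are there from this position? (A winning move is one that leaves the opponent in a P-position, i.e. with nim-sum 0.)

Compute the nim-sum pairwise:
13 XOR 8 = 5
5 XOR 11 = 14
14 XOR 2 = 12
The overall nim-sum is X = 12. A stack of size p has a winning move iff p XOR X < p (reduce it to p XOR X).
  13: 13 XOR 12 = 1 < 13 — winning move (to 1).
  8: 8 XOR 12 = 4 < 8 — winning move (to 4).
  11: 11 XOR 12 = 7 < 11 — winning move (to 7).
  2: 2 XOR 12 = 14 ≥ 2 — no move.
That gives 3 winning moves.

3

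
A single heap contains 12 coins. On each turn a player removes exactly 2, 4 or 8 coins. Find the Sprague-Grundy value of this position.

0

Grundy values for subtraction set {2, 4, 8}:
g(0) = mex{} = 0
g(1) = mex{} = 0
g(2) = mex{0} = 1
g(3) = mex{0} = 1
g(4) = mex{0,1} = 2
g(5) = mex{0,1} = 2
g(6) = mex{1,2} = 0
g(7) = mex{1,2} = 0
g(8) = mex{0,2} = 1
g(9) = mex{0,2} = 1
g(10) = mex{0,1} = 2
g(11) = mex{0,1} = 2
g(12) = mex{1,2} = 0
So g(12) = 0.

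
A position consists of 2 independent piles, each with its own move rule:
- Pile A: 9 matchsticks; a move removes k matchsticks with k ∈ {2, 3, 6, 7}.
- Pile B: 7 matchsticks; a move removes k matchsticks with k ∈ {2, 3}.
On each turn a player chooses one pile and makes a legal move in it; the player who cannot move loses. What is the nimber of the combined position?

Grundy values for pile A (subtraction set {2, 3, 6, 7}):
g(0) = mex{} = 0
g(1) = mex{} = 0
g(2) = mex{0} = 1
g(3) = mex{0} = 1
g(4) = mex{0,1} = 2
g(5) = mex{1} = 0
g(6) = mex{0,1,2} = 3
g(7) = mex{0,2} = 1
g(8) = mex{0,1,3} = 2
g(9) = mex{1,3} = 0
So g(9) = 0.
For pile B, compute g(0), g(1), … with moves {2, 3}:
k:     0  1  2  3  4  5  6  7
g(k):  0  0  1  1  2  0  0  1
So g(7) = 1.
By the Sprague-Grundy theorem, the Grundy value of a sum of independent games is the XOR of the component values.
Combined value = 0 ⊕ 1 = 1.

1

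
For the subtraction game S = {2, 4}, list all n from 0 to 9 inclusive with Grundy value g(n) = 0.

0, 1, 6, 7

Grundy values for subtraction set {2, 4}:
g(0) = mex{} = 0
g(1) = mex{} = 0
g(2) = mex{0} = 1
g(3) = mex{0} = 1
g(4) = mex{0,1} = 2
g(5) = mex{0,1} = 2
g(6) = mex{1,2} = 0
g(7) = mex{1,2} = 0
g(8) = mex{0,2} = 1
g(9) = mex{0,2} = 1
The P-positions (g = 0) in 0..9 are 0, 1, 6, 7.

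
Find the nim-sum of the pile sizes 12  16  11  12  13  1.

In binary:
  01100  (12)
  10000  (16)
  01011  (11)
  01100  (12)
  01101  (13)
  00001  (1)
  -----
  10111  (23)

23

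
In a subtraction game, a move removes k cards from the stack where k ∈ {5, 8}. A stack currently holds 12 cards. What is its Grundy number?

Build the Grundy sequence with g(k) = mex{g(k−s) : s ∈ {5, 8}, s ≤ k}:
g(0) = mex{} = 0
g(1) = mex{} = 0
g(2) = mex{} = 0
g(3) = mex{} = 0
g(4) = mex{} = 0
g(5) = mex{0} = 1
g(6) = mex{0} = 1
g(7) = mex{0} = 1
g(8) = mex{0} = 1
g(9) = mex{0} = 1
g(10) = mex{0,1} = 2
g(11) = mex{0,1} = 2
g(12) = mex{0,1} = 2
So g(12) = 2.

2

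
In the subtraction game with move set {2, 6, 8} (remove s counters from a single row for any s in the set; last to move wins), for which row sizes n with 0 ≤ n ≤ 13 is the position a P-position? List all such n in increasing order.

0, 1, 4, 5

Grundy values for subtraction set {2, 6, 8}:
k:     0  1  2  3  4  5  6  7  8  9 10 11 12 13
g(k):  0  0  1  1  0  0  1  1  2  2  3  3  2  2
The P-positions (g = 0) in 0..13 are 0, 1, 4, 5.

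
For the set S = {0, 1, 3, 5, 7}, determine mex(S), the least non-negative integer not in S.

2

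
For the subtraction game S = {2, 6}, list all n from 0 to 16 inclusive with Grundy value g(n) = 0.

0, 1, 4, 5, 8, 9, 12, 13, 16

Compute g(0), g(1), … for moves {2, 6}:
k:     0  1  2  3  4  5  6  7  8  9 10 11 12 13 14 15 16
g(k):  0  0  1  1  0  0  1  1  0  0  1  1  0  0  1  1  0
The P-positions (g = 0) in 0..16 are 0, 1, 4, 5, 8, 9, 12, 13, 16.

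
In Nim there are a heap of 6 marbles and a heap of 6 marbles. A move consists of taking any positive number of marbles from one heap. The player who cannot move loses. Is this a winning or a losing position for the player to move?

Losing position

In binary:
  110  (6)
  110  (6)
  ---
  000  (0)
The nim-sum is 0, so this is a P-position: the player to move is in a losing position under optimal play.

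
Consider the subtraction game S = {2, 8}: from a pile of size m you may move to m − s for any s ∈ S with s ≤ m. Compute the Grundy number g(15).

0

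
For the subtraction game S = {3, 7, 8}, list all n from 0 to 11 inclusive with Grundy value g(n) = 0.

0, 1, 2, 6, 11

Compute g(0), g(1), … for moves {3, 7, 8}:
g(0) = mex{} = 0
g(1) = mex{} = 0
g(2) = mex{} = 0
g(3) = mex{0} = 1
g(4) = mex{0} = 1
g(5) = mex{0} = 1
g(6) = mex{1} = 0
g(7) = mex{0,1} = 2
g(8) = mex{0,1} = 2
g(9) = mex{0} = 1
g(10) = mex{0,1,2} = 3
g(11) = mex{1,2} = 0
The P-positions (g = 0) in 0..11 are 0, 1, 2, 6, 11.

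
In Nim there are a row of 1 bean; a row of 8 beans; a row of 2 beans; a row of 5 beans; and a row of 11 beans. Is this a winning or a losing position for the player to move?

Winning position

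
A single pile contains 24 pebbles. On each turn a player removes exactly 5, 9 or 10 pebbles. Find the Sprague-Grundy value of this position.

1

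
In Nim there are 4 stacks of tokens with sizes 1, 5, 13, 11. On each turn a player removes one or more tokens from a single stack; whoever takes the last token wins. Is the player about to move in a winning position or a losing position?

Compute the nim-sum pairwise:
1 XOR 5 = 4
4 XOR 13 = 9
9 XOR 11 = 2
The nim-sum is 2 ≠ 0, so this is an N-position: the player to move can win.

Winning position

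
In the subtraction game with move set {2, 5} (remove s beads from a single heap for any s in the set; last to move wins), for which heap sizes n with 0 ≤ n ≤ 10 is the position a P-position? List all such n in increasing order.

0, 1, 4, 7, 8

Compute g(0), g(1), … for moves {2, 5}:
k:     0  1  2  3  4  5  6  7  8  9 10
g(k):  0  0  1  1  0  2  1  0  0  1  1
The P-positions (g = 0) in 0..10 are 0, 1, 4, 7, 8.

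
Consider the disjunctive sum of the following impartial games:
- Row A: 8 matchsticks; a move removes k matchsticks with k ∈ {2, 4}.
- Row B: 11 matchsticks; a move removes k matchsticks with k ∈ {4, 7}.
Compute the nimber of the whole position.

1

Build the Grundy sequence for row A with g(k) = mex{g(k−s) : s ∈ {2, 4}, s ≤ k}:
g(0) = mex{} = 0
g(1) = mex{} = 0
g(2) = mex{0} = 1
g(3) = mex{0} = 1
g(4) = mex{0,1} = 2
g(5) = mex{0,1} = 2
g(6) = mex{1,2} = 0
g(7) = mex{1,2} = 0
g(8) = mex{0,2} = 1
So g(8) = 1.
Build the Grundy sequence for row B with g(k) = mex{g(k−s) : s ∈ {4, 7}, s ≤ k}:
k:     0  1  2  3  4  5  6  7  8  9 10 11
g(k):  0  0  0  0  1  1  1  1  2  2  2  0
So g(11) = 0.
By the Sprague-Grundy theorem, the Grundy value of a sum of independent games is the XOR of the component values.
Combined value = 1 ⊕ 0 = 1.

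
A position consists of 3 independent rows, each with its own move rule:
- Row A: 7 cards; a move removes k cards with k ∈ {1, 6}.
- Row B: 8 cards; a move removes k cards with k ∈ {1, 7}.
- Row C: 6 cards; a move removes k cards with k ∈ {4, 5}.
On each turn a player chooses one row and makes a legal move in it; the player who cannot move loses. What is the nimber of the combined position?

1

For row A, compute g(0), g(1), … with moves {1, 6}:
k:     0  1  2  3  4  5  6  7
g(k):  0  1  0  1  0  1  2  0
So g(7) = 0.
Grundy values for row B (subtraction set {1, 7}):
k:     0  1  2  3  4  5  6  7  8
g(k):  0  1  0  1  0  1  0  1  0
So g(8) = 0.
For row C, compute g(0), g(1), … with moves {4, 5}:
g(0) = mex{} = 0
g(1) = mex{} = 0
g(2) = mex{} = 0
g(3) = mex{} = 0
g(4) = mex{0} = 1
g(5) = mex{0} = 1
g(6) = mex{0} = 1
So g(6) = 1.
The value of a disjunctive sum is the nim-sum of the parts.
Combined value = 0 ⊕ 0 ⊕ 1 = 1.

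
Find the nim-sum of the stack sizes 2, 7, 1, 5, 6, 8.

15

Compute the nim-sum pairwise:
2 ^ 7 = 5
5 ^ 1 = 4
4 ^ 5 = 1
1 ^ 6 = 7
7 ^ 8 = 15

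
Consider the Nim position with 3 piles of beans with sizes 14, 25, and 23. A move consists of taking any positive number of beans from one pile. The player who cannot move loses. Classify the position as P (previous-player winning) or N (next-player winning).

P-position

Write each in binary and XOR column by column:
  01110  (14)
  11001  (25)
  10111  (23)
  -----
  00000  (0)
The nim-sum is 0, so this is a P-position: the player to move is in a losing position under optimal play.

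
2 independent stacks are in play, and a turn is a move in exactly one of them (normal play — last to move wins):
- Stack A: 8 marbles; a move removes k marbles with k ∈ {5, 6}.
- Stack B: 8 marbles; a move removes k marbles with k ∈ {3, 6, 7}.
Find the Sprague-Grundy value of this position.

Build the Grundy sequence for stack A with g(k) = mex{g(k−s) : s ∈ {5, 6}, s ≤ k}:
k:     0  1  2  3  4  5  6  7  8
g(k):  0  0  0  0  0  1  1  1  1
So g(8) = 1.
Grundy values for stack B (subtraction set {3, 6, 7}):
g(0) = mex{} = 0
g(1) = mex{} = 0
g(2) = mex{} = 0
g(3) = mex{0} = 1
g(4) = mex{0} = 1
g(5) = mex{0} = 1
g(6) = mex{0,1} = 2
g(7) = mex{0,1} = 2
g(8) = mex{0,1} = 2
So g(8) = 2.
The value of a disjunctive sum is the nim-sum of the parts.
Combined value = 1 XOR 2 = 3.

3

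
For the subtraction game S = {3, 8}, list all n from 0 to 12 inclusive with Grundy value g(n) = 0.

0, 1, 2, 6, 7, 11, 12

Build the Grundy sequence with g(k) = mex{g(k−s) : s ∈ {3, 8}, s ≤ k}:
k:     0  1  2  3  4  5  6  7  8  9 10 11 12
g(k):  0  0  0  1  1  1  0  0  2  1  1  0  0
The P-positions (g = 0) in 0..12 are 0, 1, 2, 6, 7, 11, 12.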